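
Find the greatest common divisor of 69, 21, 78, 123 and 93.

69 = 3 · 23; 21 = 3 · 7; 78 = 2 · 3 · 13; 123 = 3 · 41; 93 = 3 · 31
gcd takes min exponent of each prime: 3 = 3

3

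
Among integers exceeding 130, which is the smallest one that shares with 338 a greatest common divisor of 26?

156

338 = 26·13. Any x with gcd(x, 338) = 26 is a multiple of 26, say 26s, with s coprime to 13.
Need s > 130/26, so s ≥ 6. First s ≥ 6 with gcd(s, 13) = 1 is s = 6. Thus x = 26·6 = 156.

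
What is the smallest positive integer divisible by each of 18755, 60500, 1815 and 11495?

106903500

18755 = 5 · 11² · 31; 60500 = 2² · 5³ · 11²; 1815 = 3 · 5 · 11²; 11495 = 5 · 11² · 19
lcm takes max exponent of each prime: 2² · 3 · 5³ · 11² · 19 · 31 = 106903500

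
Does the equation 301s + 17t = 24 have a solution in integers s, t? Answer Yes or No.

Yes

gcd(301, 17): 301 = 17·17 + 12; 17 = 1·12 + 5; 12 = 2·5 + 2; 5 = 2·2 + 1; 2 = 2·1 + 0 → 1
1 divides 24, so a solution exists.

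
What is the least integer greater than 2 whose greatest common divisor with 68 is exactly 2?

68 = 2·34. Any a with gcd(a, 68) = 2 is a multiple of 2, say 2s, with s coprime to 34.
Need s > 2/2, so s ≥ 2. First s ≥ 2 with gcd(s, 34) = 1 is s = 3. Thus a = 2·3 = 6.

6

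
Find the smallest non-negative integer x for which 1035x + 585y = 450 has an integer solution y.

1

Euclid: 1035 = 1·585 + 450; 585 = 1·450 + 135; 450 = 3·135 + 45; 135 = 3·45 + 0 → gcd = 45; 450 = 45·10.
Back-substitution yields 1035·(4) + 585·(-7) = 45, so one solution is x = 4·10 = 40, y = -7·10 = -70.
Solutions in x differ by 585/45 = 13; the one in [0, 13) is 40 mod 13 = 1.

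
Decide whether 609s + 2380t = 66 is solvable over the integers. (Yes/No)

No

By Bézout, 609s + 2380t = 66 has integer solutions iff gcd(609, 2380) | 66.
Euclid: 2380 = 3·609 + 553; 609 = 1·553 + 56; 553 = 9·56 + 49; 56 = 1·49 + 7; 49 = 7·7 + 0. gcd = 7; 66 mod 7 = 3. No.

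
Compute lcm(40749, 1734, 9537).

896478

40749 = 3 · 17² · 47; 1734 = 2 · 3 · 17²; 9537 = 3 · 11 · 17²
lcm takes max exponent of each prime: 2 · 3 · 11 · 17² · 47 = 896478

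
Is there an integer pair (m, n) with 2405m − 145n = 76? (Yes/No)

gcd(2405, 145): 2405 = 16·145 + 85; 145 = 1·85 + 60; 85 = 1·60 + 25; 60 = 2·25 + 10; 25 = 2·10 + 5; 10 = 2·5 + 0 → 5
5 does not divide 76, so a solution does not exist.

No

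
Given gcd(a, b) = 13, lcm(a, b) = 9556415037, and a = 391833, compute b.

Using ab = gcd(a,b)·lcm(a,b) = 13·9556415037 = 124233395481, we get b = 124233395481/391833 = 317057.

317057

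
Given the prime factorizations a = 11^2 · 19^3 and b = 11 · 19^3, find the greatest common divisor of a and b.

min exponent per shared prime: 11 · 19^3 = 75449

75449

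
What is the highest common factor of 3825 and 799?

3825 = 3² · 5² · 17
799 = 17 · 47
Common: 17 = 17

17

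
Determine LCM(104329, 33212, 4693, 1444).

104329 = 17² · 19²; 33212 = 2² · 19² · 23; 4693 = 13 · 19²; 1444 = 2² · 19²
lcm takes max exponent of each prime: 2² · 13 · 17² · 19² · 23 = 124777484

124777484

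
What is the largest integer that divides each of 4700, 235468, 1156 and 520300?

gcd(4700, 235468): 235468 = 50·4700 + 468; 4700 = 10·468 + 20; 468 = 23·20 + 8; 20 = 2·8 + 4; 8 = 2·4 + 0 → 4
gcd(4, 1156): 1156 = 289·4 + 0 → 4
gcd(4, 520300): 520300 = 130075·4 + 0 → 4

4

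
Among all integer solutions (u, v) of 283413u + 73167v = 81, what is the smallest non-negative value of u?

17851

Reduce mod 73167: 283413u ≡ 81 (mod 73167). With g = gcd(283413, 73167) = 3 dividing 81, divide through: 94471u ≡ 27 (mod 24389).
Since gcd(94471, 24389) = 1, u ≡ 27·(94471)⁻¹ ≡ 17851 (mod 24389). Smallest non-negative: 17851.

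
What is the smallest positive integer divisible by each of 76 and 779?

3116

gcd first: 779 = 10·76 + 19; 76 = 4·19 + 0 → gcd = 19
lcm = 76·779/gcd = 59204/19 = 3116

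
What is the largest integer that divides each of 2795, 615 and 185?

5

gcd(2795, 615): 2795 = 4·615 + 335; 615 = 1·335 + 280; 335 = 1·280 + 55; 280 = 5·55 + 5; 55 = 11·5 + 0 → 5
gcd(5, 185): 185 = 37·5 + 0 → 5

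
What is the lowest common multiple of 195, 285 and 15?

3705

lcm(195, 285) = 195·285/gcd = 55575/15 = 3705
lcm(3705, 15) = 3705·15/gcd = 55575/15 = 3705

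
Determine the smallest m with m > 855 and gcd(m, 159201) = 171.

1026

gcd(m, 159201) = 171 forces 171 | m; write m = 171s. Then gcd(171s, 171·931) = 171·gcd(s, 931), so need gcd(s, 931) = 1.
171s > 855 gives s ≥ 6. The least s ≥ 6 coprime to 931 is 6, so m = 171·6 = 1026.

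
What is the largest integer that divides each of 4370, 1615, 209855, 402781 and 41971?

gcd(4370, 1615): 4370 = 2·1615 + 1140; 1615 = 1·1140 + 475; 1140 = 2·475 + 190; 475 = 2·190 + 95; 190 = 2·95 + 0 → 95
gcd(95, 209855): 209855 = 2209·95 + 0 → 95
gcd(95, 402781): 402781 = 4239·95 + 76; 95 = 1·76 + 19; 76 = 4·19 + 0 → 19
gcd(19, 41971): 41971 = 2209·19 + 0 → 19

19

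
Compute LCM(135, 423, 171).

120555

135 = 3³ · 5; 423 = 3² · 47; 171 = 3² · 19
lcm takes max exponent of each prime: 3³ · 5 · 19 · 47 = 120555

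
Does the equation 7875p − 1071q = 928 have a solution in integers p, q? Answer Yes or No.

No

gcd(7875, 1071): 7875 = 7·1071 + 378; 1071 = 2·378 + 315; 378 = 1·315 + 63; 315 = 5·63 + 0 → 63
63 does not divide 928, so a solution does not exist.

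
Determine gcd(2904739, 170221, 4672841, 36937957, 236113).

gcd(2904739, 170221): 2904739 = 17·170221 + 10982; 170221 = 15·10982 + 5491; 10982 = 2·5491 + 0 → 5491
gcd(5491, 4672841): 4672841 = 851·5491 + 0 → 5491
gcd(5491, 36937957): 36937957 = 6727·5491 + 0 → 5491
gcd(5491, 236113): 236113 = 43·5491 + 0 → 5491

5491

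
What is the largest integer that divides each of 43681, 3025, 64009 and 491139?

gcd(43681, 3025): 43681 = 14·3025 + 1331; 3025 = 2·1331 + 363; 1331 = 3·363 + 242; 363 = 1·242 + 121; 242 = 2·121 + 0 → 121
gcd(121, 64009): 64009 = 529·121 + 0 → 121
gcd(121, 491139): 491139 = 4059·121 + 0 → 121

121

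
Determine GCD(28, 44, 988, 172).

4

gcd(28, 44): 44 = 1·28 + 16; 28 = 1·16 + 12; 16 = 1·12 + 4; 12 = 3·4 + 0 → 4
gcd(4, 988): 988 = 247·4 + 0 → 4
gcd(4, 172): 172 = 43·4 + 0 → 4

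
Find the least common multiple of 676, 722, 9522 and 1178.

36017517276

676 = 2² · 13²; 722 = 2 · 19²; 9522 = 2 · 3² · 23²; 1178 = 2 · 19 · 31
lcm takes max exponent of each prime: 2² · 3² · 13² · 19² · 23² · 31 = 36017517276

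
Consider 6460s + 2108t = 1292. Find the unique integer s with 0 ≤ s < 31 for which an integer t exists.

Euclid: 6460 = 3·2108 + 136; 2108 = 15·136 + 68; 136 = 2·68 + 0 → gcd = 68; 1292 = 68·19.
Back-substitution yields 6460·(-15) + 2108·(46) = 68, so one solution is s = -15·19 = -285, t = 46·19 = 874.
Solutions in s differ by 2108/68 = 31; the one in [0, 31) is -285 mod 31 = 25.

25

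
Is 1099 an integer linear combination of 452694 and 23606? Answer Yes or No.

No

gcd(452694, 23606): 452694 = 19·23606 + 4180; 23606 = 5·4180 + 2706; 4180 = 1·2706 + 1474; 2706 = 1·1474 + 1232; 1474 = 1·1232 + 242; 1232 = 5·242 + 22; 242 = 11·22 + 0 → 22
22 does not divide 1099, so a solution does not exist.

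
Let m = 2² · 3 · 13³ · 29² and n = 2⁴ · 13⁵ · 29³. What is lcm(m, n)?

max exponent per prime: 2⁴ · 3 · 13⁵ · 29³ = 434662318896

434662318896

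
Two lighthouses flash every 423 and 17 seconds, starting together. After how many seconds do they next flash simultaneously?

7191

423 = 3² · 47; 17 = 17
max exponents: 3² · 17 · 47 = 7191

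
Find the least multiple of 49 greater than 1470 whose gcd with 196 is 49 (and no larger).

gcd(a, 196) = 49 forces 49 | a; write a = 49s. Then gcd(49s, 49·4) = 49·gcd(s, 4), so need gcd(s, 4) = 1.
49s > 1470 gives s ≥ 31. The least s ≥ 31 coprime to 4 is 31, so a = 49·31 = 1519.

1519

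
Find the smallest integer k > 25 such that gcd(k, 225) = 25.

50

gcd(k, 225) = 25 forces 25 | k; write k = 25s. Then gcd(25s, 25·9) = 25·gcd(s, 9), so need gcd(s, 9) = 1.
25s > 25 gives s ≥ 2. The least s ≥ 2 coprime to 9 is 2, so k = 25·2 = 50.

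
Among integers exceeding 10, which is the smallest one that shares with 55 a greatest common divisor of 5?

Multiples of 5 above 10: 5·3, 5·4, … . Need the cofactor coprime to 55/5 = 11.
Checking s = 3, 4, … the first with gcd(s, 11) = 1 is s = 3, giving 15.

15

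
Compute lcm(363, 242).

726

363 = 3 · 11²; 242 = 2 · 11²
max exponents: 2 · 3 · 11² = 726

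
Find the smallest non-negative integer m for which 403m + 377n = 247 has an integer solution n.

gcd(403, 377) = 13 (Euclid: 403 = 1·377 + 26; 377 = 14·26 + 13; 26 = 2·13 + 0), and 13 | 247.
Extended Euclid: 403·(-14) + 377·(15) = 13. Scale by 19: m₀ = -266.
General solution m = m₀ + 29t; reducing mod 29 gives m = 24 (and n = -25).

24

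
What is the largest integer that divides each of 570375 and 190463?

Euclid: 570375 = 2·190463 + 189449; 190463 = 1·189449 + 1014; 189449 = 186·1014 + 845; 1014 = 1·845 + 169; 845 = 5·169 + 0. Last nonzero remainder: 169.

169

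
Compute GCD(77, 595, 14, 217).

gcd(77, 595): 595 = 7·77 + 56; 77 = 1·56 + 21; 56 = 2·21 + 14; 21 = 1·14 + 7; 14 = 2·7 + 0 → 7
gcd(7, 14): 14 = 2·7 + 0 → 7
gcd(7, 217): 217 = 31·7 + 0 → 7

7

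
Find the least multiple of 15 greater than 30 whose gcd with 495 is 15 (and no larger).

gcd(m, 495) = 15 forces 15 | m; write m = 15s. Then gcd(15s, 15·33) = 15·gcd(s, 33), so need gcd(s, 33) = 1.
15s > 30 gives s ≥ 3. The least s ≥ 3 coprime to 33 is 4, so m = 15·4 = 60.

60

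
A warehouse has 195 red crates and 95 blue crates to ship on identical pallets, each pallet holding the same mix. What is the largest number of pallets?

5

Euclid: 195 = 2·95 + 5; 95 = 19·5 + 0. Last nonzero remainder: 5.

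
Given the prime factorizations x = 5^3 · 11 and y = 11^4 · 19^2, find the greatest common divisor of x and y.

11

min exponent per shared prime: 11 = 11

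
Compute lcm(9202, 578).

gcd first: 9202 = 15·578 + 532; 578 = 1·532 + 46; 532 = 11·46 + 26; 46 = 1·26 + 20; 26 = 1·20 + 6; 20 = 3·6 + 2; 6 = 3·2 + 0 → gcd = 2
lcm = 9202·578/gcd = 5318756/2 = 2659378

2659378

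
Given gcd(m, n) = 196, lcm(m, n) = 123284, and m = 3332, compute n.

7252

Using mn = gcd(m,n)·lcm(m,n) = 196·123284 = 24163664, we get n = 24163664/3332 = 7252.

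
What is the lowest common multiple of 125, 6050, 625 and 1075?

125 = 5³; 6050 = 2 · 5² · 11²; 625 = 5⁴; 1075 = 5² · 43
lcm takes max exponent of each prime: 2 · 5⁴ · 11² · 43 = 6503750

6503750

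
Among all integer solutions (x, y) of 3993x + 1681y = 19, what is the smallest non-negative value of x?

Reduce mod 1681: 3993x ≡ 19 (mod 1681). With g = gcd(3993, 1681) = 1 dividing 19, divide through: 3993x ≡ 19 (mod 1681).
Since gcd(3993, 1681) = 1, x ≡ 19·(3993)⁻¹ ≡ 1039 (mod 1681). Smallest non-negative: 1039.

1039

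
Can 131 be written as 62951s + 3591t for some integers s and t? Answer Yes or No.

No

By Bézout, 62951s + 3591t = 131 has integer solutions iff gcd(62951, 3591) | 131.
Euclid: 62951 = 17·3591 + 1904; 3591 = 1·1904 + 1687; 1904 = 1·1687 + 217; 1687 = 7·217 + 168; 217 = 1·168 + 49; 168 = 3·49 + 21; 49 = 2·21 + 7; 21 = 3·7 + 0. gcd = 7; 131 mod 7 = 5. No.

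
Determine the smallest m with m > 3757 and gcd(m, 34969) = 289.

gcd(m, 34969) = 289 forces 289 | m; write m = 289s. Then gcd(289s, 289·121) = 289·gcd(s, 121), so need gcd(s, 121) = 1.
289s > 3757 gives s ≥ 14. The least s ≥ 14 coprime to 121 is 14, so m = 289·14 = 4046.

4046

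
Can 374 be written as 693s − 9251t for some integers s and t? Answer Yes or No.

gcd(693, 9251): 9251 = 13·693 + 242; 693 = 2·242 + 209; 242 = 1·209 + 33; 209 = 6·33 + 11; 33 = 3·11 + 0 → 11
11 divides 374, so a solution exists.

Yes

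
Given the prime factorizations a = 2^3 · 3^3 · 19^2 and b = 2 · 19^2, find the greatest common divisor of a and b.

min exponent per shared prime: 2 · 19^2 = 722

722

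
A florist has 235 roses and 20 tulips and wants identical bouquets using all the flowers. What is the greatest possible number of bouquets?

5

Euclid: 235 = 11·20 + 15; 20 = 1·15 + 5; 15 = 3·5 + 0. Last nonzero remainder: 5.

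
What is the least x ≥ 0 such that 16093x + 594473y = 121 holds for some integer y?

Reduce mod 594473: 16093x ≡ 121 (mod 594473). With g = gcd(16093, 594473) = 121 dividing 121, divide through: 133x ≡ 1 (mod 4913).
Since gcd(133, 4913) = 1, x ≡ 1·(133)⁻¹ ≡ 1847 (mod 4913). Smallest non-negative: 1847.

1847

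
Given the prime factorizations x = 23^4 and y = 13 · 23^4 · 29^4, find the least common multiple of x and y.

max exponent per prime: 13 · 23^4 · 29^4 = 2573040890173

2573040890173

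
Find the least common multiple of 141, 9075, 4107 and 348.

lcm(141, 9075) = 141·9075/gcd = 1279575/3 = 426525
lcm(426525, 4107) = 426525·4107/gcd = 1751738175/3 = 583912725
lcm(583912725, 348) = 583912725·348/gcd = 203201628300/3 = 67733876100

67733876100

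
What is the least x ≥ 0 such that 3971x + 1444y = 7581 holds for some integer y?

3

Reduce mod 1444: 3971x ≡ 7581 (mod 1444). With g = gcd(3971, 1444) = 361 dividing 7581, divide through: 11x ≡ 21 (mod 4).
Since gcd(11, 4) = 1, x ≡ 21·(11)⁻¹ ≡ 3 (mod 4). Smallest non-negative: 3.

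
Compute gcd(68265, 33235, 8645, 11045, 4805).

68265 = 3² · 5 · 37 · 41; 33235 = 5 · 17² · 23; 8645 = 5 · 7 · 13 · 19; 11045 = 5 · 47²; 4805 = 5 · 31²
gcd takes min exponent of each prime: 5 = 5

5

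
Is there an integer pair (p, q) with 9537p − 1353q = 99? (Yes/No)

Yes

gcd(9537, 1353): 9537 = 7·1353 + 66; 1353 = 20·66 + 33; 66 = 2·33 + 0 → 33
33 divides 99, so a solution exists.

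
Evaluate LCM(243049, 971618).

243049 = 17² · 29²; 971618 = 2 · 17² · 41²
max exponents: 2 · 17² · 29² · 41² = 817130738

817130738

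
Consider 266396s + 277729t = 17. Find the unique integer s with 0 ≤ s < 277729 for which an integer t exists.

Reduce mod 277729: 266396s ≡ 17 (mod 277729). With g = gcd(266396, 277729) = 1 dividing 17, divide through: 266396s ≡ 17 (mod 277729).
Since gcd(266396, 277729) = 1, s ≡ 17·(266396)⁻¹ ≡ 19703 (mod 277729). Smallest non-negative: 19703.

19703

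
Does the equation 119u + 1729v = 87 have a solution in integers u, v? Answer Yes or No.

gcd(119, 1729): 1729 = 14·119 + 63; 119 = 1·63 + 56; 63 = 1·56 + 7; 56 = 8·7 + 0 → 7
7 does not divide 87, so a solution does not exist.

No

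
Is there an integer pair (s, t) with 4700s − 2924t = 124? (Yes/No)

gcd(4700, 2924): 4700 = 1·2924 + 1776; 2924 = 1·1776 + 1148; 1776 = 1·1148 + 628; 1148 = 1·628 + 520; 628 = 1·520 + 108; 520 = 4·108 + 88; 108 = 1·88 + 20; 88 = 4·20 + 8; 20 = 2·8 + 4; 8 = 2·4 + 0 → 4
4 divides 124, so a solution exists.

Yes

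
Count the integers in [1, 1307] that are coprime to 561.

746

561 = 3·11·17. Inclusion–exclusion on these primes:
1307 − ⌊1307/3⌋ − ⌊1307/11⌋ − ⌊1307/17⌋ + ⌊1307/33⌋ + ⌊1307/51⌋ + ⌊1307/187⌋ − ⌊1307/561⌋ = 746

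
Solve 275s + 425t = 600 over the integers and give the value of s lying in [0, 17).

Euclid: 425 = 1·275 + 150; 275 = 1·150 + 125; 150 = 1·125 + 25; 125 = 5·25 + 0 → gcd = 25; 600 = 25·24.
Back-substitution yields 275·(-3) + 425·(2) = 25, so one solution is s = -3·24 = -72, t = 2·24 = 48.
Solutions in s differ by 425/25 = 17; the one in [0, 17) is -72 mod 17 = 13.

13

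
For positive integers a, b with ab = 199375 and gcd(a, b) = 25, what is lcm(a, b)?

7975

gcd·lcm = product, so lcm = 199375/25 = 7975.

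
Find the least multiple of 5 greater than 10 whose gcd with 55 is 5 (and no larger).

gcd(k, 55) = 5 forces 5 | k; write k = 5s. Then gcd(5s, 5·11) = 5·gcd(s, 11), so need gcd(s, 11) = 1.
5s > 10 gives s ≥ 3. The least s ≥ 3 coprime to 11 is 3, so k = 5·3 = 15.

15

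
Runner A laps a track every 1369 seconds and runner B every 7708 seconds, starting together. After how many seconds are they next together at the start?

1369 = 37²; 7708 = 2² · 41 · 47
max exponents: 2² · 37² · 41 · 47 = 10552252

10552252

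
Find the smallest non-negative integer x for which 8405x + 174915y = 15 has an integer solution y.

Reduce mod 174915: 8405x ≡ 15 (mod 174915). With g = gcd(8405, 174915) = 5 dividing 15, divide through: 1681x ≡ 3 (mod 34983).
Since gcd(1681, 34983) = 1, x ≡ 3·(1681)⁻¹ ≡ 32673 (mod 34983). Smallest non-negative: 32673.

32673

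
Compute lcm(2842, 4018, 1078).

lcm(2842, 4018) = 2842·4018/gcd = 11419156/98 = 116522
lcm(116522, 1078) = 116522·1078/gcd = 125610716/98 = 1281742

1281742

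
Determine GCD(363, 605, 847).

121

gcd(363, 605): 605 = 1·363 + 242; 363 = 1·242 + 121; 242 = 2·121 + 0 → 121
gcd(121, 847): 847 = 7·121 + 0 → 121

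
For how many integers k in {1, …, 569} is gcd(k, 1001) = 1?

1001 = 7·11·13. Inclusion–exclusion on these primes:
569 − ⌊569/7⌋ − ⌊569/11⌋ − ⌊569/13⌋ + ⌊569/77⌋ + ⌊569/91⌋ + ⌊569/143⌋ − ⌊569/1001⌋ = 410

410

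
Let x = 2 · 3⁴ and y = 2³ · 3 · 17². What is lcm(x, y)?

max exponent per prime: 2³ · 3⁴ · 17² = 187272

187272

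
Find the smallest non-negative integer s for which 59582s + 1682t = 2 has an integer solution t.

gcd(59582, 1682) = 2 (Euclid: 59582 = 35·1682 + 712; 1682 = 2·712 + 258; 712 = 2·258 + 196; 258 = 1·196 + 62; 196 = 3·62 + 10; 62 = 6·10 + 2; 10 = 5·2 + 0), and 2 | 2.
Extended Euclid: 59582·(-163) + 1682·(5774) = 2. Scale by 1: s₀ = -163.
General solution s = s₀ + 841k; reducing mod 841 gives s = 678 (and t = -24017).

678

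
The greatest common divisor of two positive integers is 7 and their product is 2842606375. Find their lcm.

For any two positive integers, gcd × lcm equals their product. Hence lcm = 2842606375 / 7 = 406086625.

406086625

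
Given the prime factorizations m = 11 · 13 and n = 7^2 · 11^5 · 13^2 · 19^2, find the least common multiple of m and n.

481452462491

max exponent per prime: 7^2 · 11^5 · 13^2 · 19^2 = 481452462491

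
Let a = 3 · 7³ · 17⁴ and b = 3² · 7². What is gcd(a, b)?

min exponent per shared prime: 3 · 7² = 147

147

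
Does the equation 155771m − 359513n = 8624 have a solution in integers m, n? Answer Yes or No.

Yes

gcd(155771, 359513): 359513 = 2·155771 + 47971; 155771 = 3·47971 + 11858; 47971 = 4·11858 + 539; 11858 = 22·539 + 0 → 539
539 divides 8624, so a solution exists.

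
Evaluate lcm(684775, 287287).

684775 = 5² · 7² · 13 · 43; 287287 = 7² · 11 · 13 · 41
max exponents: 5² · 7² · 11 · 13 · 41 · 43 = 308833525

308833525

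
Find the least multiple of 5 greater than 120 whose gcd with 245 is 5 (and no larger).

gcd(t, 245) = 5 forces 5 | t; write t = 5s. Then gcd(5s, 5·49) = 5·gcd(s, 49), so need gcd(s, 49) = 1.
5s > 120 gives s ≥ 25. The least s ≥ 25 coprime to 49 is 25, so t = 5·25 = 125.

125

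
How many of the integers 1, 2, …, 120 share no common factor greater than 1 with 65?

88

65 = 5·13. Inclusion–exclusion on these primes:
120 − ⌊120/5⌋ − ⌊120/13⌋ + ⌊120/65⌋ = 88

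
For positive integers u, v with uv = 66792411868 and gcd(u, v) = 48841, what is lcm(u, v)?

For any two positive integers, gcd × lcm equals their product. Hence lcm = 66792411868 / 48841 = 1367548.

1367548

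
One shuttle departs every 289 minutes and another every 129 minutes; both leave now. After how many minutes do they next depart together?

37281

gcd first: 289 = 2·129 + 31; 129 = 4·31 + 5; 31 = 6·5 + 1; 5 = 5·1 + 0 → gcd = 1
lcm = 289·129/gcd = 37281/1 = 37281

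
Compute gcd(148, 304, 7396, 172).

4

gcd(148, 304): 304 = 2·148 + 8; 148 = 18·8 + 4; 8 = 2·4 + 0 → 4
gcd(4, 7396): 7396 = 1849·4 + 0 → 4
gcd(4, 172): 172 = 43·4 + 0 → 4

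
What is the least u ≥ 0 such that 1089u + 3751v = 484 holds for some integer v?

28

Reduce mod 3751: 1089u ≡ 484 (mod 3751). With g = gcd(1089, 3751) = 121 dividing 484, divide through: 9u ≡ 4 (mod 31).
Since gcd(9, 31) = 1, u ≡ 4·(9)⁻¹ ≡ 28 (mod 31). Smallest non-negative: 28.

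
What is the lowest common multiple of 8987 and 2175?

8987 = 11 · 19 · 43; 2175 = 3 · 5² · 29
max exponents: 3 · 5² · 11 · 19 · 29 · 43 = 19546725

19546725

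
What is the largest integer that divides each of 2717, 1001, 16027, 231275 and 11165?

gcd(2717, 1001): 2717 = 2·1001 + 715; 1001 = 1·715 + 286; 715 = 2·286 + 143; 286 = 2·143 + 0 → 143
gcd(143, 16027): 16027 = 112·143 + 11; 143 = 13·11 + 0 → 11
gcd(11, 231275): 231275 = 21025·11 + 0 → 11
gcd(11, 11165): 11165 = 1015·11 + 0 → 11

11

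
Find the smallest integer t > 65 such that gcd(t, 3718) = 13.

91

gcd(t, 3718) = 13 forces 13 | t; write t = 13s. Then gcd(13s, 13·286) = 13·gcd(s, 286), so need gcd(s, 286) = 1.
13s > 65 gives s ≥ 6. The least s ≥ 6 coprime to 286 is 7, so t = 13·7 = 91.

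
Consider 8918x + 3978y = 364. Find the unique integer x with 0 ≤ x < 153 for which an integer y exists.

50

gcd(8918, 3978) = 26 (Euclid: 8918 = 2·3978 + 962; 3978 = 4·962 + 130; 962 = 7·130 + 52; 130 = 2·52 + 26; 52 = 2·26 + 0), and 26 | 364.
Extended Euclid: 8918·(-62) + 3978·(139) = 26. Scale by 14: x₀ = -868.
General solution x = x₀ + 153t; reducing mod 153 gives x = 50 (and y = -112).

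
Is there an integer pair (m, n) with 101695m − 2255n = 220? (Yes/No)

Yes

By Bézout, 101695m − 2255n = 220 has integer solutions iff gcd(101695, 2255) | 220.
Euclid: 101695 = 45·2255 + 220; 2255 = 10·220 + 55; 220 = 4·55 + 0. gcd = 55; 220 mod 55 = 0. Yes.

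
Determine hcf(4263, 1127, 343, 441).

gcd(4263, 1127): 4263 = 3·1127 + 882; 1127 = 1·882 + 245; 882 = 3·245 + 147; 245 = 1·147 + 98; 147 = 1·98 + 49; 98 = 2·49 + 0 → 49
gcd(49, 343): 343 = 7·49 + 0 → 49
gcd(49, 441): 441 = 9·49 + 0 → 49

49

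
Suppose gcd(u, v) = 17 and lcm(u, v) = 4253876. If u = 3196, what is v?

u·v = gcd·lcm = 17·4253876 = 72315892, so v = 72315892/3196 = 22627.

22627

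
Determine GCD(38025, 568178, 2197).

gcd(38025, 568178): 568178 = 14·38025 + 35828; 38025 = 1·35828 + 2197; 35828 = 16·2197 + 676; 2197 = 3·676 + 169; 676 = 4·169 + 0 → 169
gcd(169, 2197): 2197 = 13·169 + 0 → 169

169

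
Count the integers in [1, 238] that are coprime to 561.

561 = 3·11·17. Inclusion–exclusion on these primes:
238 − ⌊238/3⌋ − ⌊238/11⌋ − ⌊238/17⌋ + ⌊238/33⌋ + ⌊238/51⌋ + ⌊238/187⌋ − ⌊238/561⌋ = 136

136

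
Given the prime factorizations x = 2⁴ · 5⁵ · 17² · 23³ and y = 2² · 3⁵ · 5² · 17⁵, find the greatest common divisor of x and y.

min exponent per shared prime: 2² · 5² · 17² = 28900

28900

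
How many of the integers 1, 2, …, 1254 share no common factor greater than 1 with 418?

Prime factors of 418: 2, 11, 19. Count integers ≤ 1254 divisible by none of them.
By inclusion–exclusion: 1254 − ⌊1254/2⌋ − ⌊1254/11⌋ − ⌊1254/19⌋ + ⌊1254/22⌋ + ⌊1254/38⌋ + ⌊1254/209⌋ − ⌊1254/418⌋ = 540.

540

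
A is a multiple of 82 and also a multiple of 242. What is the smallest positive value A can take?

82 = 2 · 41; 242 = 2 · 11²
max exponents: 2 · 11² · 41 = 9922

9922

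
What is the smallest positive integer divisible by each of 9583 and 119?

162911

9583 = 7 · 37²; 119 = 7 · 17
max exponents: 7 · 17 · 37² = 162911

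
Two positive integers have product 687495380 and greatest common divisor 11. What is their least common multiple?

gcd·lcm = product, so lcm = 687495380/11 = 62499580.

62499580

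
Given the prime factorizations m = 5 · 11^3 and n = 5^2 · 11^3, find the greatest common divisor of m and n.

min exponent per shared prime: 5 · 11^3 = 6655

6655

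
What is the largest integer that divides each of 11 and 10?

Euclid: 11 = 1·10 + 1; 10 = 10·1 + 0. Last nonzero remainder: 1.

1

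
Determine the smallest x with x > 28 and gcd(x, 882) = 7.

882 = 7·126. Any x with gcd(x, 882) = 7 is a multiple of 7, say 7s, with s coprime to 126.
Need s > 28/7, so s ≥ 5. First s ≥ 5 with gcd(s, 126) = 1 is s = 5. Thus x = 7·5 = 35.

35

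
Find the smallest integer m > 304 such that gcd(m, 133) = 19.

323

133 = 19·7. Any m with gcd(m, 133) = 19 is a multiple of 19, say 19s, with s coprime to 7.
Need s > 304/19, so s ≥ 17. First s ≥ 17 with gcd(s, 7) = 1 is s = 17. Thus m = 19·17 = 323.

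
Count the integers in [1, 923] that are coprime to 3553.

Prime factors of 3553: 11, 17, 19. Count integers ≤ 923 divisible by none of them.
By inclusion–exclusion: 923 − ⌊923/11⌋ − ⌊923/17⌋ − ⌊923/19⌋ + ⌊923/187⌋ + ⌊923/209⌋ + ⌊923/323⌋ − ⌊923/3553⌋ = 748.

748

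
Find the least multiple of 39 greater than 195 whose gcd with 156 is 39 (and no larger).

156 = 39·4. Any a with gcd(a, 156) = 39 is a multiple of 39, say 39s, with s coprime to 4.
Need s > 195/39, so s ≥ 6. First s ≥ 6 with gcd(s, 4) = 1 is s = 7. Thus a = 39·7 = 273.

273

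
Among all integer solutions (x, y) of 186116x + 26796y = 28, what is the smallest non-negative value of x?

Euclid: 186116 = 6·26796 + 25340; 26796 = 1·25340 + 1456; 25340 = 17·1456 + 588; 1456 = 2·588 + 280; 588 = 2·280 + 28; 280 = 10·28 + 0 → gcd = 28; 28 = 28·1.
Back-substitution yields 186116·(92) + 26796·(-639) = 28, so one solution is x = 92·1 = 92, y = -639·1 = -639.
Solutions in x differ by 26796/28 = 957; the one in [0, 957) is 92 mod 957 = 92.

92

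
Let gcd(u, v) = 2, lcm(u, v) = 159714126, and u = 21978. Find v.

Using uv = gcd(u,v)·lcm(u,v) = 2·159714126 = 319428252, we get v = 319428252/21978 = 14534.

14534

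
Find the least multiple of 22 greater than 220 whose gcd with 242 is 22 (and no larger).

Multiples of 22 above 220: 22·11, 22·12, … . Need the cofactor coprime to 242/22 = 11.
Checking s = 11, 12, … the first with gcd(s, 11) = 1 is s = 12, giving 264.

264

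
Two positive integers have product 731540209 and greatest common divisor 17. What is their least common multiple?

gcd·lcm = product, so lcm = 731540209/17 = 43031777.

43031777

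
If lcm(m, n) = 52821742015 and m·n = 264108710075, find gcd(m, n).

From gcd × lcm = mn: gcd = 264108710075 / 52821742015 = 5.

5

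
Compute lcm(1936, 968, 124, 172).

2580688

1936 = 2⁴ · 11²; 968 = 2³ · 11²; 124 = 2² · 31; 172 = 2² · 43
lcm takes max exponent of each prime: 2⁴ · 11² · 31 · 43 = 2580688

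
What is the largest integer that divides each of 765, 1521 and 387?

gcd(765, 1521): 1521 = 1·765 + 756; 765 = 1·756 + 9; 756 = 84·9 + 0 → 9
gcd(9, 387): 387 = 43·9 + 0 → 9

9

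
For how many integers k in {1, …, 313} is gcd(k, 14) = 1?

Prime factors of 14: 2, 7. Count integers ≤ 313 divisible by none of them.
By inclusion–exclusion: 313 − ⌊313/2⌋ − ⌊313/7⌋ + ⌊313/14⌋ = 135.

135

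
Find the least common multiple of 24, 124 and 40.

3720

24 = 2³ · 3; 124 = 2² · 31; 40 = 2³ · 5
lcm takes max exponent of each prime: 2³ · 3 · 5 · 31 = 3720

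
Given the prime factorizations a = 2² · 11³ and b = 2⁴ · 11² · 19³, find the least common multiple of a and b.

max exponent per prime: 2⁴ · 11³ · 19³ = 146069264

146069264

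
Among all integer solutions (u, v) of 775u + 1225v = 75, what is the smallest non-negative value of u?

8

Euclid: 1225 = 1·775 + 450; 775 = 1·450 + 325; 450 = 1·325 + 125; 325 = 2·125 + 75; 125 = 1·75 + 50; 75 = 1·50 + 25; 50 = 2·25 + 0 → gcd = 25; 75 = 25·3.
Back-substitution yields 775·(19) + 1225·(-12) = 25, so one solution is u = 19·3 = 57, v = -12·3 = -36.
Solutions in u differ by 1225/25 = 49; the one in [0, 49) is 57 mod 49 = 8.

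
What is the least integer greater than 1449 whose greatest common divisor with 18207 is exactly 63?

1512

18207 = 63·289. Any k with gcd(k, 18207) = 63 is a multiple of 63, say 63s, with s coprime to 289.
Need s > 1449/63, so s ≥ 24. First s ≥ 24 with gcd(s, 289) = 1 is s = 24. Thus k = 63·24 = 1512.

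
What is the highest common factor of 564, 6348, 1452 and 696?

12

gcd(564, 6348): 6348 = 11·564 + 144; 564 = 3·144 + 132; 144 = 1·132 + 12; 132 = 11·12 + 0 → 12
gcd(12, 1452): 1452 = 121·12 + 0 → 12
gcd(12, 696): 696 = 58·12 + 0 → 12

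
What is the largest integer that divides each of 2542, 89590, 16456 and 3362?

2542 = 2 · 31 · 41; 89590 = 2 · 5 · 17² · 31; 16456 = 2³ · 11² · 17; 3362 = 2 · 41²
gcd takes min exponent of each prime: 2 = 2

2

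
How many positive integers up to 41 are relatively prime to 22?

19

Prime factors of 22: 2, 11. Count integers ≤ 41 divisible by none of them.
By inclusion–exclusion: 41 − ⌊41/2⌋ − ⌊41/11⌋ + ⌊41/22⌋ = 19.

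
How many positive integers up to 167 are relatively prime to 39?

104

39 = 3·13. Inclusion–exclusion on these primes:
167 − ⌊167/3⌋ − ⌊167/13⌋ + ⌊167/39⌋ = 104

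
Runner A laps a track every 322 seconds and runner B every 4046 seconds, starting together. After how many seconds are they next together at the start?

93058

gcd first: 4046 = 12·322 + 182; 322 = 1·182 + 140; 182 = 1·140 + 42; 140 = 3·42 + 14; 42 = 3·14 + 0 → gcd = 14
lcm = 322·4046/gcd = 1302812/14 = 93058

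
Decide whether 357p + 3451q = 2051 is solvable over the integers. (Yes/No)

gcd(357, 3451): 3451 = 9·357 + 238; 357 = 1·238 + 119; 238 = 2·119 + 0 → 119
119 does not divide 2051, so a solution does not exist.

No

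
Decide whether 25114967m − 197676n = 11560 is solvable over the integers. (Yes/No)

Yes

By Bézout, 25114967m − 197676n = 11560 has integer solutions iff gcd(25114967, 197676) | 11560.
Euclid: 25114967 = 127·197676 + 10115; 197676 = 19·10115 + 5491; 10115 = 1·5491 + 4624; 5491 = 1·4624 + 867; 4624 = 5·867 + 289; 867 = 3·289 + 0. gcd = 289; 11560 mod 289 = 0. Yes.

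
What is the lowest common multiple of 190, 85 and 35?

22610

lcm(190, 85) = 190·85/gcd = 16150/5 = 3230
lcm(3230, 35) = 3230·35/gcd = 113050/5 = 22610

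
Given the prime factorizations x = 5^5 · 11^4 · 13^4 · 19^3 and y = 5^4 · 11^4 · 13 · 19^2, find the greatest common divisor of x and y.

min exponent per shared prime: 5^4 · 11^4 · 13 · 19^2 = 42943883125

42943883125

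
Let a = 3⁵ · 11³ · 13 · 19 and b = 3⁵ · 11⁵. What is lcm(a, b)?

9666442071

max exponent per prime: 3⁵ · 11⁵ · 13 · 19 = 9666442071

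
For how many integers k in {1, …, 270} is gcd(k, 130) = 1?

100

130 = 2·5·13. Inclusion–exclusion on these primes:
270 − ⌊270/2⌋ − ⌊270/5⌋ − ⌊270/13⌋ + ⌊270/10⌋ + ⌊270/26⌋ + ⌊270/65⌋ − ⌊270/130⌋ = 100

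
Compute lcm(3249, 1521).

549081

gcd first: 3249 = 2·1521 + 207; 1521 = 7·207 + 72; 207 = 2·72 + 63; 72 = 1·63 + 9; 63 = 7·9 + 0 → gcd = 9
lcm = 3249·1521/gcd = 4941729/9 = 549081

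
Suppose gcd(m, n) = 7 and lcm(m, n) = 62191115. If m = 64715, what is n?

Using mn = gcd(m,n)·lcm(m,n) = 7·62191115 = 435337805, we get n = 435337805/64715 = 6727.

6727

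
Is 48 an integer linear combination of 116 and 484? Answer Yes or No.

Yes

gcd(116, 484): 484 = 4·116 + 20; 116 = 5·20 + 16; 20 = 1·16 + 4; 16 = 4·4 + 0 → 4
4 divides 48, so a solution exists.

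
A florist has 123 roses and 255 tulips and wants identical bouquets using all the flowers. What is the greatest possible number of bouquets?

3

123 = 3 · 41
255 = 3 · 5 · 17
Common: 3 = 3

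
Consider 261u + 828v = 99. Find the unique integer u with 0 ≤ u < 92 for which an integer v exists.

67

Reduce mod 828: 261u ≡ 99 (mod 828). With g = gcd(261, 828) = 9 dividing 99, divide through: 29u ≡ 11 (mod 92).
Since gcd(29, 92) = 1, u ≡ 11·(29)⁻¹ ≡ 67 (mod 92). Smallest non-negative: 67.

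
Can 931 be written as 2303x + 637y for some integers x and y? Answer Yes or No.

By Bézout, 2303x + 637y = 931 has integer solutions iff gcd(2303, 637) | 931.
Euclid: 2303 = 3·637 + 392; 637 = 1·392 + 245; 392 = 1·245 + 147; 245 = 1·147 + 98; 147 = 1·98 + 49; 98 = 2·49 + 0. gcd = 49; 931 mod 49 = 0. Yes.

Yes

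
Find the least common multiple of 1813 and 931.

34447

1813 = 7² · 37; 931 = 7² · 19
max exponents: 7² · 19 · 37 = 34447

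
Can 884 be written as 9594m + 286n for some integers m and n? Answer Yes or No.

Yes

By Bézout, 9594m + 286n = 884 has integer solutions iff gcd(9594, 286) | 884.
Euclid: 9594 = 33·286 + 156; 286 = 1·156 + 130; 156 = 1·130 + 26; 130 = 5·26 + 0. gcd = 26; 884 mod 26 = 0. Yes.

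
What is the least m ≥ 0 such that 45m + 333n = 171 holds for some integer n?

gcd(45, 333) = 9 (Euclid: 333 = 7·45 + 18; 45 = 2·18 + 9; 18 = 2·9 + 0), and 9 | 171.
Extended Euclid: 45·(15) + 333·(-2) = 9. Scale by 19: m₀ = 285.
General solution m = m₀ + 37t; reducing mod 37 gives m = 26 (and n = -3).

26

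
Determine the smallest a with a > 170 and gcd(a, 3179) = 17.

204

gcd(a, 3179) = 17 forces 17 | a; write a = 17s. Then gcd(17s, 17·187) = 17·gcd(s, 187), so need gcd(s, 187) = 1.
17s > 170 gives s ≥ 11. The least s ≥ 11 coprime to 187 is 12, so a = 17·12 = 204.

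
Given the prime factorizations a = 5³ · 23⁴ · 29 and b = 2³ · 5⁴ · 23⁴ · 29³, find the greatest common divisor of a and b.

1014423625

min exponent per shared prime: 5³ · 23⁴ · 29 = 1014423625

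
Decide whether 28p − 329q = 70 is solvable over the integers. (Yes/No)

Yes

By Bézout, 28p − 329q = 70 has integer solutions iff gcd(28, 329) | 70.
Euclid: 329 = 11·28 + 21; 28 = 1·21 + 7; 21 = 3·7 + 0. gcd = 7; 70 mod 7 = 0. Yes.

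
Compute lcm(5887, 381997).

321259477

5887 = 7 · 29²; 381997 = 7 · 11³ · 41
max exponents: 7 · 11³ · 29² · 41 = 321259477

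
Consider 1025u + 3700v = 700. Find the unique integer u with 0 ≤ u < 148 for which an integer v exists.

Reduce mod 3700: 1025u ≡ 700 (mod 3700). With g = gcd(1025, 3700) = 25 dividing 700, divide through: 41u ≡ 28 (mod 148).
Since gcd(41, 148) = 1, u ≡ 28·(41)⁻¹ ≡ 44 (mod 148). Smallest non-negative: 44.

44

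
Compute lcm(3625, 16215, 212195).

3625 = 5³ · 29; 16215 = 3 · 5 · 23 · 47; 212195 = 5 · 31 · 37²
lcm takes max exponent of each prime: 3 · 5³ · 23 · 29 · 31 · 37² · 47 = 498907579125

498907579125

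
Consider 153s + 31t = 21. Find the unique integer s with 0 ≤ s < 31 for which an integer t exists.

5

Reduce mod 31: 153s ≡ 21 (mod 31). With g = gcd(153, 31) = 1 dividing 21, divide through: 153s ≡ 21 (mod 31).
Since gcd(153, 31) = 1, s ≡ 21·(153)⁻¹ ≡ 5 (mod 31). Smallest non-negative: 5.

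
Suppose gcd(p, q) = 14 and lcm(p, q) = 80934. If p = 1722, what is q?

p·q = gcd·lcm = 14·80934 = 1133076, so q = 1133076/1722 = 658.

658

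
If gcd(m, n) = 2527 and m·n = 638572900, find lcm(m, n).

252700

Since gcd(m,n)·lcm(m,n) = mn, lcm = 638572900/2527 = 252700.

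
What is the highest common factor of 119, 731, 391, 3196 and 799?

gcd(119, 731): 731 = 6·119 + 17; 119 = 7·17 + 0 → 17
gcd(17, 391): 391 = 23·17 + 0 → 17
gcd(17, 3196): 3196 = 188·17 + 0 → 17
gcd(17, 799): 799 = 47·17 + 0 → 17

17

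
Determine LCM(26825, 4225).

4533425

gcd first: 26825 = 6·4225 + 1475; 4225 = 2·1475 + 1275; 1475 = 1·1275 + 200; 1275 = 6·200 + 75; 200 = 2·75 + 50; 75 = 1·50 + 25; 50 = 2·25 + 0 → gcd = 25
lcm = 26825·4225/gcd = 113335625/25 = 4533425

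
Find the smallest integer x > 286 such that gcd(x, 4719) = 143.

gcd(x, 4719) = 143 forces 143 | x; write x = 143s. Then gcd(143s, 143·33) = 143·gcd(s, 33), so need gcd(s, 33) = 1.
143s > 286 gives s ≥ 3. The least s ≥ 3 coprime to 33 is 4, so x = 143·4 = 572.

572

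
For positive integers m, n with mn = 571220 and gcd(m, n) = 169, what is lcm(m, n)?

For any two positive integers, gcd × lcm equals their product. Hence lcm = 571220 / 169 = 3380.

3380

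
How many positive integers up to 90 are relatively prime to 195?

45

195 = 3·5·13. Inclusion–exclusion on these primes:
90 − ⌊90/3⌋ − ⌊90/5⌋ − ⌊90/13⌋ + ⌊90/15⌋ + ⌊90/39⌋ + ⌊90/65⌋ − ⌊90/195⌋ = 45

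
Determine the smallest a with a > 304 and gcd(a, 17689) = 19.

323

17689 = 19·931. Any a with gcd(a, 17689) = 19 is a multiple of 19, say 19s, with s coprime to 931.
Need s > 304/19, so s ≥ 17. First s ≥ 17 with gcd(s, 931) = 1 is s = 17. Thus a = 19·17 = 323.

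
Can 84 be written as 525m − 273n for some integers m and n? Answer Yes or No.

Yes

By Bézout, 525m − 273n = 84 has integer solutions iff gcd(525, 273) | 84.
Euclid: 525 = 1·273 + 252; 273 = 1·252 + 21; 252 = 12·21 + 0. gcd = 21; 84 mod 21 = 0. Yes.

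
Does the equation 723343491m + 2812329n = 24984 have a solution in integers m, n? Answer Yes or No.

By Bézout, 723343491m + 2812329n = 24984 has integer solutions iff gcd(723343491, 2812329) | 24984.
Euclid: 723343491 = 257·2812329 + 574938; 2812329 = 4·574938 + 512577; 574938 = 1·512577 + 62361; 512577 = 8·62361 + 13689; 62361 = 4·13689 + 7605; 13689 = 1·7605 + 6084; 7605 = 1·6084 + 1521; 6084 = 4·1521 + 0. gcd = 1521; 24984 mod 1521 = 648. No.

No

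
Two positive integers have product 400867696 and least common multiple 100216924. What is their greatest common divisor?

From gcd × lcm = mn: gcd = 400867696 / 100216924 = 4.

4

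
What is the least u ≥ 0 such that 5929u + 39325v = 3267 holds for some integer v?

173

Reduce mod 39325: 5929u ≡ 3267 (mod 39325). With g = gcd(5929, 39325) = 121 dividing 3267, divide through: 49u ≡ 27 (mod 325).
Since gcd(49, 325) = 1, u ≡ 27·(49)⁻¹ ≡ 173 (mod 325). Smallest non-negative: 173.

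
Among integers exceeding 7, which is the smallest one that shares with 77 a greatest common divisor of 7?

Multiples of 7 above 7: 7·2, 7·3, … . Need the cofactor coprime to 77/7 = 11.
Checking s = 2, 3, … the first with gcd(s, 11) = 1 is s = 2, giving 14.

14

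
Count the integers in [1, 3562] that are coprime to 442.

Prime factors of 442: 2, 13, 17. Count integers ≤ 3562 divisible by none of them.
By inclusion–exclusion: 3562 − ⌊3562/2⌋ − ⌊3562/13⌋ − ⌊3562/17⌋ + ⌊3562/26⌋ + ⌊3562/34⌋ + ⌊3562/221⌋ − ⌊3562/442⌋ = 1547.

1547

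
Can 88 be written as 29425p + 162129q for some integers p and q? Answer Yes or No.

By Bézout, 29425p + 162129q = 88 has integer solutions iff gcd(29425, 162129) | 88.
Euclid: 162129 = 5·29425 + 15004; 29425 = 1·15004 + 14421; 15004 = 1·14421 + 583; 14421 = 24·583 + 429; 583 = 1·429 + 154; 429 = 2·154 + 121; 154 = 1·121 + 33; 121 = 3·33 + 22; 33 = 1·22 + 11; 22 = 2·11 + 0. gcd = 11; 88 mod 11 = 0. Yes.

Yes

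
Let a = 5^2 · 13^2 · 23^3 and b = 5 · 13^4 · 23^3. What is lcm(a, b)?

8687542175

max exponent per prime: 5^2 · 13^4 · 23^3 = 8687542175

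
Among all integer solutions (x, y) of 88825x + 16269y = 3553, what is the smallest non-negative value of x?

Euclid: 88825 = 5·16269 + 7480; 16269 = 2·7480 + 1309; 7480 = 5·1309 + 935; 1309 = 1·935 + 374; 935 = 2·374 + 187; 374 = 2·187 + 0 → gcd = 187; 3553 = 187·19.
Back-substitution yields 88825·(37) + 16269·(-202) = 187, so one solution is x = 37·19 = 703, y = -202·19 = -3838.
Solutions in x differ by 16269/187 = 87; the one in [0, 87) is 703 mod 87 = 7.

7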